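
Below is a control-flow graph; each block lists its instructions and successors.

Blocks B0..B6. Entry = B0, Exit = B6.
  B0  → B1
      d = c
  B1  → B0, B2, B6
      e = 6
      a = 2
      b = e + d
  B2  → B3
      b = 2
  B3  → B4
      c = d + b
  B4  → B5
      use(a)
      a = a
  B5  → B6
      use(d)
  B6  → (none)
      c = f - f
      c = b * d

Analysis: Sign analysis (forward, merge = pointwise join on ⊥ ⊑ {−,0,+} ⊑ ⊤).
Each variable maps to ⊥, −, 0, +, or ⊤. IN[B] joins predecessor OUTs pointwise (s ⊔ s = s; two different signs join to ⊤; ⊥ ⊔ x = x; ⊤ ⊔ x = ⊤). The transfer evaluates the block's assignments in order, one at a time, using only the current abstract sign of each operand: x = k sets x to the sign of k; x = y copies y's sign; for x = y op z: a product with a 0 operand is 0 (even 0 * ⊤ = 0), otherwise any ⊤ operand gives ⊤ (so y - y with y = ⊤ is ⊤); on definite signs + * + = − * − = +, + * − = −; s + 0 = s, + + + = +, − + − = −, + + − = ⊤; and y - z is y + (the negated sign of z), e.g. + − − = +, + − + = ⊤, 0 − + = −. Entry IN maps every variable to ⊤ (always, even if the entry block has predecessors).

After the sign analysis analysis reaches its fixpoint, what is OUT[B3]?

Per-block solution:
  B0: | IN=(all ⊤) | OUT=(all ⊤)
  B1: | IN=(all ⊤) | OUT={a:+, e:+; rest ⊤}
  B2: | IN={a:+, e:+; rest ⊤} | OUT={a:+, b:+, e:+; rest ⊤}
  B3: | IN={a:+, b:+, e:+; rest ⊤} | OUT={a:+, b:+, e:+; rest ⊤}
  B4: | IN={a:+, b:+, e:+; rest ⊤} | OUT={a:+, b:+, e:+; rest ⊤}
  B5: | IN={a:+, b:+, e:+; rest ⊤} | OUT={a:+, b:+, e:+; rest ⊤}
  B6: | IN={a:+, e:+; rest ⊤} | OUT={a:+, e:+; rest ⊤}

Merge at B3: IN[B3] = OUT[B2] = {a: +, b: +, c: ⊤, d: ⊤, e: +, f: ⊤}
Applying B3's transfer function to that IN value gives OUT[B3] (row B3 above).

Answer: {a: +, b: +, c: ⊤, d: ⊤, e: +, f: ⊤}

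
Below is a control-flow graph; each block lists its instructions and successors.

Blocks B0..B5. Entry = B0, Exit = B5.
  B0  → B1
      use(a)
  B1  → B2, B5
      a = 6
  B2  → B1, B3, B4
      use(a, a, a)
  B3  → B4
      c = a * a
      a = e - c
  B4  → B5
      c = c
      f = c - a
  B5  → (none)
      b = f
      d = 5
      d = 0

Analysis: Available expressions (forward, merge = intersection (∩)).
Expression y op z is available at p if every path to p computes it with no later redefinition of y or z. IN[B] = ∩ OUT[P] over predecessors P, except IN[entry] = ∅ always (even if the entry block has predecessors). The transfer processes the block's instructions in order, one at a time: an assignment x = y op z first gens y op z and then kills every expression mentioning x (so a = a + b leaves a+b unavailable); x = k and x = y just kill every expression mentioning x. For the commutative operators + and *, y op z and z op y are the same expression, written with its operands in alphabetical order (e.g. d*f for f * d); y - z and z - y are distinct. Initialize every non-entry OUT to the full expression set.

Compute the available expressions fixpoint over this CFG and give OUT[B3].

Per-block solution:
  B0:   IN={}   OUT={}
  B1:   IN={}   OUT={}
  B2:   IN={}   OUT={}
  B3:   IN={}   OUT={e-c}
  B4:   IN={}   OUT={c-a}
  B5:   IN={}   OUT={}

Merge at B3: IN[B3] = OUT[B2] = {}
Applying B3's transfer function to that IN value gives OUT[B3] (row B3 above).

Answer: {e-c}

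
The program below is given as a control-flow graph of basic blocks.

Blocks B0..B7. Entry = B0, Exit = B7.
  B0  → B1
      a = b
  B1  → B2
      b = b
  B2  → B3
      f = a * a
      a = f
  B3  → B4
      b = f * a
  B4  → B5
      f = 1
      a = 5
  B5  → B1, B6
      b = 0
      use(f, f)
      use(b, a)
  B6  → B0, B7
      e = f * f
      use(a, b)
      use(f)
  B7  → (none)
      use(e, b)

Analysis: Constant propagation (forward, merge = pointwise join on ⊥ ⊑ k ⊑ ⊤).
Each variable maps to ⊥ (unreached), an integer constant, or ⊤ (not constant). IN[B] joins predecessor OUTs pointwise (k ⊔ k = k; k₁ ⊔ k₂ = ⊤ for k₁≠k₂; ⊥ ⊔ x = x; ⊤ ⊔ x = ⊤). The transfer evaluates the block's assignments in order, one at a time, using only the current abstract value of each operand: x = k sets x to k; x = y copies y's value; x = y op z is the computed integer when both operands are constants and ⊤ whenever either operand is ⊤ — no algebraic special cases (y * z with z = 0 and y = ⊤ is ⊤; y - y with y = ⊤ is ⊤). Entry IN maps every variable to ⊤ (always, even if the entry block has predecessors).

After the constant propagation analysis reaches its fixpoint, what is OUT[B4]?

Answer: {a: 5, b: ⊤, c: ⊤, d: ⊤, e: ⊤, f: 1}

Trace:
Fixpoint table:
  B0:   IN=(all ⊤)   OUT=(all ⊤)
  B1:   IN=(all ⊤)   OUT=(all ⊤)
  B2:   IN=(all ⊤)   OUT=(all ⊤)
  B3:   IN=(all ⊤)   OUT=(all ⊤)
  B4:   IN=(all ⊤)   OUT={a:5, f:1; rest ⊤}
  B5:   IN={a:5, f:1; rest ⊤}   OUT={a:5, b:0, f:1; rest ⊤}
  B6:   IN={a:5, b:0, f:1; rest ⊤}   OUT={a:5, b:0, e:1, f:1; rest ⊤}
  B7:   IN={a:5, b:0, e:1, f:1; rest ⊤}   OUT={a:5, b:0, e:1, f:1; rest ⊤}

Merge at B4: IN[B4] = OUT[B3] = {a: ⊤, b: ⊤, c: ⊤, d: ⊤, e: ⊤, f: ⊤}
Applying B4's transfer function to that IN value gives OUT[B4] (row B4 above).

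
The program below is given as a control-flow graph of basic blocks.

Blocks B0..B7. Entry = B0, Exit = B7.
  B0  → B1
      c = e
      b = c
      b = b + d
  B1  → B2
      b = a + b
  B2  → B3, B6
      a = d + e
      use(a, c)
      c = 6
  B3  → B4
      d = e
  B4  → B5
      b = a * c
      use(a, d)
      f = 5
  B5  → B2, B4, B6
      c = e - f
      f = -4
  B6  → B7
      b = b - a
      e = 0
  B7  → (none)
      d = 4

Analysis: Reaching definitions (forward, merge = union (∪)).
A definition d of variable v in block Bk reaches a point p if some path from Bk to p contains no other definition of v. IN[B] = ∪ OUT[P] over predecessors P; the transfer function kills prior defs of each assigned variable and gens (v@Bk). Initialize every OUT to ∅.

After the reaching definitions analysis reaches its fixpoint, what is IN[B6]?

Per-block solution:
  B0: | IN={} | OUT={b@B0, c@B0}
  B1: | IN={b@B0, c@B0} | OUT={b@B1, c@B0}
  B2: | IN={a@B2, b@B1, b@B4, c@B0, c@B5, d@B3, f@B5} | OUT={a@B2, b@B1, b@B4, c@B2, d@B3, f@B5}
  B3: | IN={a@B2, b@B1, b@B4, c@B2, d@B3, f@B5} | OUT={a@B2, b@B1, b@B4, c@B2, d@B3, f@B5}
  B4: | IN={a@B2, b@B1, b@B4, c@B2, c@B5, d@B3, f@B5} | OUT={a@B2, b@B4, c@B2, c@B5, d@B3, f@B4}
  B5: | IN={a@B2, b@B4, c@B2, c@B5, d@B3, f@B4} | OUT={a@B2, b@B4, c@B5, d@B3, f@B5}
  B6: | IN={a@B2, b@B1, b@B4, c@B2, c@B5, d@B3, f@B5} | OUT={a@B2, b@B6, c@B2, c@B5, d@B3, e@B6, f@B5}
  B7: | IN={a@B2, b@B6, c@B2, c@B5, d@B3, e@B6, f@B5} | OUT={a@B2, b@B6, c@B2, c@B5, d@B7, e@B6, f@B5}

Merge at B6: IN[B6] = OUT[B2] ⊔ OUT[B5] = {a@B2, b@B1, b@B4, c@B2, c@B5, d@B3, f@B5}

Answer: {a@B2, b@B1, b@B4, c@B2, c@B5, d@B3, f@B5}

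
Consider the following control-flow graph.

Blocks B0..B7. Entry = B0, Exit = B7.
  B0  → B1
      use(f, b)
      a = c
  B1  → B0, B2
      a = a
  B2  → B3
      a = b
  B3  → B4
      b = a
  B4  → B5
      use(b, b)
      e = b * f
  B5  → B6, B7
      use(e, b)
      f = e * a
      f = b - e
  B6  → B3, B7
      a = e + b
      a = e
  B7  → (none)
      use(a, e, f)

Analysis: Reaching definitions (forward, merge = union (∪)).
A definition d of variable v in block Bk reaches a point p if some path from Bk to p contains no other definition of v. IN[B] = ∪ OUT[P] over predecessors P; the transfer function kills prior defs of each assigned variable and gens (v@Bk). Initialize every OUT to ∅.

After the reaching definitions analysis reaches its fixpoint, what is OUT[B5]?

Answer: {a@B2, a@B6, b@B3, e@B4, f@B5}

Working:
Per-block solution:
  B0: | IN={a@B1} | OUT={a@B0}
  B1: | IN={a@B0} | OUT={a@B1}
  B2: | IN={a@B1} | OUT={a@B2}
  B3: | IN={a@B2, a@B6, b@B3, e@B4, f@B5} | OUT={a@B2, a@B6, b@B3, e@B4, f@B5}
  B4: | IN={a@B2, a@B6, b@B3, e@B4, f@B5} | OUT={a@B2, a@B6, b@B3, e@B4, f@B5}
  B5: | IN={a@B2, a@B6, b@B3, e@B4, f@B5} | OUT={a@B2, a@B6, b@B3, e@B4, f@B5}
  B6: | IN={a@B2, a@B6, b@B3, e@B4, f@B5} | OUT={a@B6, b@B3, e@B4, f@B5}
  B7: | IN={a@B2, a@B6, b@B3, e@B4, f@B5} | OUT={a@B2, a@B6, b@B3, e@B4, f@B5}

Merge at B5: IN[B5] = OUT[B4] = {a@B2, a@B6, b@B3, e@B4, f@B5}
Applying B5's transfer function to that IN value gives OUT[B5] (row B5 above).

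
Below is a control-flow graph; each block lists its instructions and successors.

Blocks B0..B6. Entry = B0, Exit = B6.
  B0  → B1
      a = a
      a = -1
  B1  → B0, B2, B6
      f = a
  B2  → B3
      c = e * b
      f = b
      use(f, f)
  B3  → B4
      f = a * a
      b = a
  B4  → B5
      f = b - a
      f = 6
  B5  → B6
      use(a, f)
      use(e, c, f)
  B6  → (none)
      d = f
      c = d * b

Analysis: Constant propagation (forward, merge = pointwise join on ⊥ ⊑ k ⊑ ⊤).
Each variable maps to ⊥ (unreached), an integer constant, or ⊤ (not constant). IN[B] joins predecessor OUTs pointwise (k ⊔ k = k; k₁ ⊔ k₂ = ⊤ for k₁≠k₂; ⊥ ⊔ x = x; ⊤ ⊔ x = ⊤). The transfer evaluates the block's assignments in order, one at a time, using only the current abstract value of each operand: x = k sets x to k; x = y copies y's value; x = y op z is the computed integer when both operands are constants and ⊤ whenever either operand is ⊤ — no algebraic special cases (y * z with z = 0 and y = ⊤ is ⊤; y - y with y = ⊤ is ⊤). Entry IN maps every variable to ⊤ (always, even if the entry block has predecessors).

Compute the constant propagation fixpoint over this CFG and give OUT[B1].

Converged values:
  B0:  IN=(all ⊤)  OUT={a:-1; rest ⊤}
  B1:  IN={a:-1; rest ⊤}  OUT={a:-1, f:-1; rest ⊤}
  B2:  IN={a:-1, f:-1; rest ⊤}  OUT={a:-1; rest ⊤}
  B3:  IN={a:-1; rest ⊤}  OUT={a:-1, b:-1, f:1; rest ⊤}
  B4:  IN={a:-1, b:-1, f:1; rest ⊤}  OUT={a:-1, b:-1, f:6; rest ⊤}
  B5:  IN={a:-1, b:-1, f:6; rest ⊤}  OUT={a:-1, b:-1, f:6; rest ⊤}
  B6:  IN={a:-1; rest ⊤}  OUT={a:-1; rest ⊤}

Merge at B1: IN[B1] = OUT[B0] = {a: -1, b: ⊤, c: ⊤, d: ⊤, e: ⊤, f: ⊤}
Applying B1's transfer function to that IN value gives OUT[B1] (row B1 above).

Answer: {a: -1, b: ⊤, c: ⊤, d: ⊤, e: ⊤, f: -1}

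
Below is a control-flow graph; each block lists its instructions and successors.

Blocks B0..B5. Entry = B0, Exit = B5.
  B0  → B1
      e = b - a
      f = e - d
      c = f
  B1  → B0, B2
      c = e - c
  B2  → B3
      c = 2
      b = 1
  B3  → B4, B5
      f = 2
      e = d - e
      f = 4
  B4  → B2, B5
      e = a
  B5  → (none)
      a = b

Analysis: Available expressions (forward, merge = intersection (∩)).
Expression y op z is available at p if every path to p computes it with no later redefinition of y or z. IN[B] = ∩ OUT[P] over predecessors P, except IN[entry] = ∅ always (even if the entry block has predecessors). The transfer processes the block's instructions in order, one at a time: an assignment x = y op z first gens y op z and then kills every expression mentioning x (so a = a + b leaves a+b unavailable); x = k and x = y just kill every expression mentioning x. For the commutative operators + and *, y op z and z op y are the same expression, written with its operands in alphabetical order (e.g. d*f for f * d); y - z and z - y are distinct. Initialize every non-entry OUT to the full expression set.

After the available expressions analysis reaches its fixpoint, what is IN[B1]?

Answer: {b-a, e-d}

Working:
Per-block solution:
  B0:   IN={}   OUT={b-a, e-d}
  B1:   IN={b-a, e-d}   OUT={b-a, e-d}
  B2:   IN={}   OUT={}
  B3:   IN={}   OUT={}
  B4:   IN={}   OUT={}
  B5:   IN={}   OUT={}

Merge at B1: IN[B1] = OUT[B0] = {b-a, e-d}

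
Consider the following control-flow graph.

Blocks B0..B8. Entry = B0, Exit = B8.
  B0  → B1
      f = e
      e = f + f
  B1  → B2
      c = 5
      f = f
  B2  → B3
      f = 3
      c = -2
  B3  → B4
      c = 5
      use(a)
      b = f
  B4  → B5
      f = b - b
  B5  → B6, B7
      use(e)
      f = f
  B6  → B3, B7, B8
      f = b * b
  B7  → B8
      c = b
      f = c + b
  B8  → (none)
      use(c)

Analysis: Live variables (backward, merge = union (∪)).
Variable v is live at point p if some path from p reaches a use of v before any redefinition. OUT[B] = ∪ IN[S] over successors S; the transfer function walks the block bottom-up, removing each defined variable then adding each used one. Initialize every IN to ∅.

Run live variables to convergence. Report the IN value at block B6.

Fixpoint table:
  B0:  IN={a, e}  OUT={a, e, f}
  B1:  IN={a, e, f}  OUT={a, e}
  B2:  IN={a, e}  OUT={a, e, f}
  B3:  IN={a, e, f}  OUT={a, b, c, e}
  B4:  IN={a, b, c, e}  OUT={a, b, c, e, f}
  B5:  IN={a, b, c, e, f}  OUT={a, b, c, e}
  B6:  IN={a, b, c, e}  OUT={a, b, c, e, f}
  B7:  IN={b}  OUT={c}
  B8:  IN={c}  OUT={}

Merge at B6: OUT[B6] = IN[B3] ⊔ IN[B7] ⊔ IN[B8] = {a, b, c, e, f}
Applying B6's transfer function to that OUT value gives IN[B6] (row B6 above).

Answer: {a, b, c, e}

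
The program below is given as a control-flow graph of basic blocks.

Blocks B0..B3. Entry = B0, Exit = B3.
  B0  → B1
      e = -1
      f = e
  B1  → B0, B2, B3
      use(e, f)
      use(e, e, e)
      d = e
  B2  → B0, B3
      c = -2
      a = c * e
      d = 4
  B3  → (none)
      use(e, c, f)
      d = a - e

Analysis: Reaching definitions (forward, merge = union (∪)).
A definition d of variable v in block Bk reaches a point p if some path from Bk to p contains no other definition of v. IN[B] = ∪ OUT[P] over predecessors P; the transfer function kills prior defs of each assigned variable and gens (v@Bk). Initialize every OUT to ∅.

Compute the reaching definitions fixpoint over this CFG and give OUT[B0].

Fixpoint table:
  B0: | IN={a@B2, c@B2, d@B1, d@B2, e@B0, f@B0} | OUT={a@B2, c@B2, d@B1, d@B2, e@B0, f@B0}
  B1: | IN={a@B2, c@B2, d@B1, d@B2, e@B0, f@B0} | OUT={a@B2, c@B2, d@B1, e@B0, f@B0}
  B2: | IN={a@B2, c@B2, d@B1, e@B0, f@B0} | OUT={a@B2, c@B2, d@B2, e@B0, f@B0}
  B3: | IN={a@B2, c@B2, d@B1, d@B2, e@B0, f@B0} | OUT={a@B2, c@B2, d@B3, e@B0, f@B0}

Merge at B0 (entry node, so the boundary value {} is joined with the incoming edge(s)): IN[B0] = {} ⊔ OUT[B1] ⊔ OUT[B2] = {a@B2, c@B2, d@B1, d@B2, e@B0, f@B0}
Applying B0's transfer function to that IN value gives OUT[B0] (row B0 above).

Answer: {a@B2, c@B2, d@B1, d@B2, e@B0, f@B0}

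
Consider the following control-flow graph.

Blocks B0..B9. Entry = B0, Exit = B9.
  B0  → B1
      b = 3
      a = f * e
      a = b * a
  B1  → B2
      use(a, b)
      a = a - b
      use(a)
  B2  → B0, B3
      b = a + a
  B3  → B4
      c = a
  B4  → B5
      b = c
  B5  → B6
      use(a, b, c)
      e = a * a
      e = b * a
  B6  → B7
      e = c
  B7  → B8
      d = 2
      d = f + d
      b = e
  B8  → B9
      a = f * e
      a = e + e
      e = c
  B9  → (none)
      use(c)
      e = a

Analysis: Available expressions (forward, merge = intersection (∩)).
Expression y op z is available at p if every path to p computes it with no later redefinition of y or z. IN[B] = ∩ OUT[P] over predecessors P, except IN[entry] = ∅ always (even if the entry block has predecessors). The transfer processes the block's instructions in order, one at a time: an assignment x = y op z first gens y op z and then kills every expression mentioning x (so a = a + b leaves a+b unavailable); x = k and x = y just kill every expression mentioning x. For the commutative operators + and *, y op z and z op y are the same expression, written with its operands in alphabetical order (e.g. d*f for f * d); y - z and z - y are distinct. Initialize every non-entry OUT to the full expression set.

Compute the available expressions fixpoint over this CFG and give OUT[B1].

Converged values:
  B0:  IN={}  OUT={e*f}
  B1:  IN={e*f}  OUT={e*f}
  B2:  IN={e*f}  OUT={a+a, e*f}
  B3:  IN={a+a, e*f}  OUT={a+a, e*f}
  B4:  IN={a+a, e*f}  OUT={a+a, e*f}
  B5:  IN={a+a, e*f}  OUT={a*a, a*b, a+a}
  B6:  IN={a*a, a*b, a+a}  OUT={a*a, a*b, a+a}
  B7:  IN={a*a, a*b, a+a}  OUT={a*a, a+a}
  B8:  IN={a*a, a+a}  OUT={}
  B9:  IN={}  OUT={}

Merge at B1: IN[B1] = OUT[B0] = {e*f}
Applying B1's transfer function to that IN value gives OUT[B1] (row B1 above).

Answer: {e*f}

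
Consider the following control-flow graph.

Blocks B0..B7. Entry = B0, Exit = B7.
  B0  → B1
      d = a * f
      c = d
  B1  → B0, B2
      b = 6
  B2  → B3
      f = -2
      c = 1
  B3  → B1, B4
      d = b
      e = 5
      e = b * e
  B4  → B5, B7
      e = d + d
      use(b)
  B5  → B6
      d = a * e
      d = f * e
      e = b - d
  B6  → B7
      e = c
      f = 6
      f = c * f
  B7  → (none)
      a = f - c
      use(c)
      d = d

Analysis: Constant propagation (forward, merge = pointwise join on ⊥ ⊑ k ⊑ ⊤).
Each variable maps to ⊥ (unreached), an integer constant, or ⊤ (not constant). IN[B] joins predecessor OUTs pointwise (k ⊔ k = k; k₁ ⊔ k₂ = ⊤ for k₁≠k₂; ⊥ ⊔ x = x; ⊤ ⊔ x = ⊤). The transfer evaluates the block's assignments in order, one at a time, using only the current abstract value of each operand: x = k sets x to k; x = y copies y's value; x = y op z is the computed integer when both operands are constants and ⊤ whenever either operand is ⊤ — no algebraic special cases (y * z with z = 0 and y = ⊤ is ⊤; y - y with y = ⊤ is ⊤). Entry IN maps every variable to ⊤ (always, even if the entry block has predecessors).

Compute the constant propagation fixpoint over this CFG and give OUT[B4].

Answer: {a: ⊤, b: 6, c: 1, d: 6, e: 12, f: -2}

Derivation:
Converged values:
  B0:  IN=(all ⊤)  OUT=(all ⊤)
  B1:  IN=(all ⊤)  OUT={b:6; rest ⊤}
  B2:  IN={b:6; rest ⊤}  OUT={b:6, c:1, f:-2; rest ⊤}
  B3:  IN={b:6, c:1, f:-2; rest ⊤}  OUT={b:6, c:1, d:6, e:30, f:-2; rest ⊤}
  B4:  IN={b:6, c:1, d:6, e:30, f:-2; rest ⊤}  OUT={b:6, c:1, d:6, e:12, f:-2; rest ⊤}
  B5:  IN={b:6, c:1, d:6, e:12, f:-2; rest ⊤}  OUT={b:6, c:1, d:-24, e:30, f:-2; rest ⊤}
  B6:  IN={b:6, c:1, d:-24, e:30, f:-2; rest ⊤}  OUT={b:6, c:1, d:-24, e:1, f:6; rest ⊤}
  B7:  IN={b:6, c:1; rest ⊤}  OUT={b:6, c:1; rest ⊤}

Merge at B4: IN[B4] = OUT[B3] = {a: ⊤, b: 6, c: 1, d: 6, e: 30, f: -2}
Applying B4's transfer function to that IN value gives OUT[B4] (row B4 above).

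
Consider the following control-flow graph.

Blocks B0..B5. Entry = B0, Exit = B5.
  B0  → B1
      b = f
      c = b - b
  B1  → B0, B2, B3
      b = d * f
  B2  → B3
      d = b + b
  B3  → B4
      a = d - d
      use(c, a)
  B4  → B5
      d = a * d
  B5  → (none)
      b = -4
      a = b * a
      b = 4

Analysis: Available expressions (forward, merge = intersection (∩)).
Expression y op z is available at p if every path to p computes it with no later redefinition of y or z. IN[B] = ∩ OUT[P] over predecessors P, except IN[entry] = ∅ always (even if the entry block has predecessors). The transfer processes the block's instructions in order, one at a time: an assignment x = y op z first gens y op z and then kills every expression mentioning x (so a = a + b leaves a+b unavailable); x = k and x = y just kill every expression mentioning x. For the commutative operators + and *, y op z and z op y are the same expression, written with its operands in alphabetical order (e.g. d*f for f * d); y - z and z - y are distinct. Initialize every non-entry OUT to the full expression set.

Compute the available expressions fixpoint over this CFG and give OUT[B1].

Answer: {d*f}

Working:
Converged values:
  B0: | IN={} | OUT={b-b}
  B1: | IN={b-b} | OUT={d*f}
  B2: | IN={d*f} | OUT={b+b}
  B3: | IN={} | OUT={d-d}
  B4: | IN={d-d} | OUT={}
  B5: | IN={} | OUT={}

Merge at B1: IN[B1] = OUT[B0] = {b-b}
Applying B1's transfer function to that IN value gives OUT[B1] (row B1 above).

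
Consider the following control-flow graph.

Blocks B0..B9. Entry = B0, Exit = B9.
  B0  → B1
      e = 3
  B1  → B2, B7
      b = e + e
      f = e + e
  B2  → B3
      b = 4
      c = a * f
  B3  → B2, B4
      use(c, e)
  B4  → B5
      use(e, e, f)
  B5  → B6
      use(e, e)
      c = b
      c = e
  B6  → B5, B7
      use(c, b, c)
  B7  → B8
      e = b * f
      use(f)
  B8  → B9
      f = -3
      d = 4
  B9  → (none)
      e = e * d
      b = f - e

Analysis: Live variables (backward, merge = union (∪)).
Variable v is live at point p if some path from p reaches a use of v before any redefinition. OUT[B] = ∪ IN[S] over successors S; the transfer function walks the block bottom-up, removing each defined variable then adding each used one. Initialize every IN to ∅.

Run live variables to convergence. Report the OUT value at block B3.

Answer: {a, b, e, f}

Working:
Converged values:
  B0:  IN={a}  OUT={a, e}
  B1:  IN={a, e}  OUT={a, b, e, f}
  B2:  IN={a, e, f}  OUT={a, b, c, e, f}
  B3:  IN={a, b, c, e, f}  OUT={a, b, e, f}
  B4:  IN={b, e, f}  OUT={b, e, f}
  B5:  IN={b, e, f}  OUT={b, c, e, f}
  B6:  IN={b, c, e, f}  OUT={b, e, f}
  B7:  IN={b, f}  OUT={e}
  B8:  IN={e}  OUT={d, e, f}
  B9:  IN={d, e, f}  OUT={}

Merge at B3: OUT[B3] = IN[B2] ⊔ IN[B4] = {a, b, e, f}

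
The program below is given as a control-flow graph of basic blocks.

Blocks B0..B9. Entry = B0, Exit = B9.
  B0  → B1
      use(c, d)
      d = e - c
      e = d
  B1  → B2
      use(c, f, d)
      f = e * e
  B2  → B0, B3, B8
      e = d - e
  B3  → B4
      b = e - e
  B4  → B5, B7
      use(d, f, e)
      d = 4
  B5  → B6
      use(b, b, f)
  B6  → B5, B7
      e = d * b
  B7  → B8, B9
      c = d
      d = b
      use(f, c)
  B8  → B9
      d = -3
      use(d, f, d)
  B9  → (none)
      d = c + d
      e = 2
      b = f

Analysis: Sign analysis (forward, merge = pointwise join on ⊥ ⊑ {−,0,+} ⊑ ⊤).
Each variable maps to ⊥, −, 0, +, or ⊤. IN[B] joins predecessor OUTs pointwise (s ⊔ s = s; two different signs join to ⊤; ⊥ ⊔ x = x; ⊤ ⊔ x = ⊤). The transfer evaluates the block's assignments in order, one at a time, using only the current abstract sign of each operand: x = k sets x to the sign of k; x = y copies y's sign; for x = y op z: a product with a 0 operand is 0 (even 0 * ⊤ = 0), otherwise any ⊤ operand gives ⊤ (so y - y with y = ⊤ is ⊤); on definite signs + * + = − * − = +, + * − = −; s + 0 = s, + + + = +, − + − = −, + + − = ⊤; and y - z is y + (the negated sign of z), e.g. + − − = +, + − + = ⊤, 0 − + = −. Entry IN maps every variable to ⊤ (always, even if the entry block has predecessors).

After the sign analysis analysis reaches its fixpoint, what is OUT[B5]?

Answer: {a: ⊤, b: ⊤, c: ⊤, d: +, e: ⊤, f: ⊤}

Trace:
Fixpoint table:
  B0:  IN=(all ⊤)  OUT=(all ⊤)
  B1:  IN=(all ⊤)  OUT=(all ⊤)
  B2:  IN=(all ⊤)  OUT=(all ⊤)
  B3:  IN=(all ⊤)  OUT=(all ⊤)
  B4:  IN=(all ⊤)  OUT={d:+; rest ⊤}
  B5:  IN={d:+; rest ⊤}  OUT={d:+; rest ⊤}
  B6:  IN={d:+; rest ⊤}  OUT={d:+; rest ⊤}
  B7:  IN={d:+; rest ⊤}  OUT={c:+; rest ⊤}
  B8:  IN=(all ⊤)  OUT={d:-; rest ⊤}
  B9:  IN=(all ⊤)  OUT={e:+; rest ⊤}

Merge at B5: IN[B5] = OUT[B4] ⊔ OUT[B6] = {a: ⊤, b: ⊤, c: ⊤, d: +, e: ⊤, f: ⊤}
Applying B5's transfer function to that IN value gives OUT[B5] (row B5 above).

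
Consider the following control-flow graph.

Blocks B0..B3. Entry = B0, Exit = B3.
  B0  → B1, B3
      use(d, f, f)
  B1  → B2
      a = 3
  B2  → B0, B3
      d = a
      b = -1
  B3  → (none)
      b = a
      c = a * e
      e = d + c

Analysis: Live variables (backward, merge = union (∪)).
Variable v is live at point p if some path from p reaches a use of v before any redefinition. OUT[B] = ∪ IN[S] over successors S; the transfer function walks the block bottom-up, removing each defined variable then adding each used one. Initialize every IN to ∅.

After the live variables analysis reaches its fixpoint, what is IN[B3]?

Answer: {a, d, e}

Working:
Converged values:
  B0: | IN={a, d, e, f} | OUT={a, d, e, f}
  B1: | IN={e, f} | OUT={a, e, f}
  B2: | IN={a, e, f} | OUT={a, d, e, f}
  B3: | IN={a, d, e} | OUT={}

B3 is the boundary node: OUT[B3] = {}
Applying B3's transfer function to that OUT value gives IN[B3] (row B3 above).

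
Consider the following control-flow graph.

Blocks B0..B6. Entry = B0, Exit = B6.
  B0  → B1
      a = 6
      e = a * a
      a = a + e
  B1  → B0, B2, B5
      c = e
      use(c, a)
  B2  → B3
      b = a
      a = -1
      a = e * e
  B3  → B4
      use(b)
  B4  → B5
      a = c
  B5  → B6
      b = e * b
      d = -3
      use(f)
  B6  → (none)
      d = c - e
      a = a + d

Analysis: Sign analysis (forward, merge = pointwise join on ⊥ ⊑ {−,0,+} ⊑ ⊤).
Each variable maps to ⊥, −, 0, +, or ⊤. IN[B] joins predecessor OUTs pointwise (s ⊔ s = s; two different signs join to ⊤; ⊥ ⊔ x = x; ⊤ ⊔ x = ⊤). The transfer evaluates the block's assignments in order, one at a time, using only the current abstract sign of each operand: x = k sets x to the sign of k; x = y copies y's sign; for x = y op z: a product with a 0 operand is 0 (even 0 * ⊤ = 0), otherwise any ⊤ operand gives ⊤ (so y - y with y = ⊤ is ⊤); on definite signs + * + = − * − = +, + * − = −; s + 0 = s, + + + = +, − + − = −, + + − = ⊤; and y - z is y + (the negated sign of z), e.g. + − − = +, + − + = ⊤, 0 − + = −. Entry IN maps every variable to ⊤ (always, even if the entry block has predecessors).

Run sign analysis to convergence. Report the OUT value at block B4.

Per-block solution:
  B0: | IN=(all ⊤) | OUT={a:+, e:+; rest ⊤}
  B1: | IN={a:+, e:+; rest ⊤} | OUT={a:+, c:+, e:+; rest ⊤}
  B2: | IN={a:+, c:+, e:+; rest ⊤} | OUT={a:+, b:+, c:+, e:+; rest ⊤}
  B3: | IN={a:+, b:+, c:+, e:+; rest ⊤} | OUT={a:+, b:+, c:+, e:+; rest ⊤}
  B4: | IN={a:+, b:+, c:+, e:+; rest ⊤} | OUT={a:+, b:+, c:+, e:+; rest ⊤}
  B5: | IN={a:+, c:+, e:+; rest ⊤} | OUT={a:+, c:+, d:-, e:+; rest ⊤}
  B6: | IN={a:+, c:+, d:-, e:+; rest ⊤} | OUT={c:+, e:+; rest ⊤}

Merge at B4: IN[B4] = OUT[B3] = {a: +, b: +, c: +, d: ⊤, e: +, f: ⊤}
Applying B4's transfer function to that IN value gives OUT[B4] (row B4 above).

Answer: {a: +, b: +, c: +, d: ⊤, e: +, f: ⊤}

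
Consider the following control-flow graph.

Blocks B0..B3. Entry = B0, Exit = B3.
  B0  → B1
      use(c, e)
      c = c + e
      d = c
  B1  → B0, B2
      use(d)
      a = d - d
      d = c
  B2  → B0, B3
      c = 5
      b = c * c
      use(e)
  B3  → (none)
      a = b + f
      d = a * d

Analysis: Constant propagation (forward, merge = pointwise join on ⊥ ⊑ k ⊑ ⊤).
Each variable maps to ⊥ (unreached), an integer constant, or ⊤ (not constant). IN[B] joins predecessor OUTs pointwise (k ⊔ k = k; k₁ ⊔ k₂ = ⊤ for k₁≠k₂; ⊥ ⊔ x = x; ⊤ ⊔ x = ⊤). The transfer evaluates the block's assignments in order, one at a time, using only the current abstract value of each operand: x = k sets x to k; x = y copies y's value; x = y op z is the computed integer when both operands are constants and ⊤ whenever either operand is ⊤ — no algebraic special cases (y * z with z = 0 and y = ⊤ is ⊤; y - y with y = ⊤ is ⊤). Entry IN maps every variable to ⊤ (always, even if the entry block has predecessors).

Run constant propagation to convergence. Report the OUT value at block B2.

Answer: {a: ⊤, b: 25, c: 5, d: ⊤, e: ⊤, f: ⊤}

Trace:
Per-block solution:
  B0:  IN=(all ⊤)  OUT=(all ⊤)
  B1:  IN=(all ⊤)  OUT=(all ⊤)
  B2:  IN=(all ⊤)  OUT={b:25, c:5; rest ⊤}
  B3:  IN={b:25, c:5; rest ⊤}  OUT={b:25, c:5; rest ⊤}

Merge at B2: IN[B2] = OUT[B1] = {a: ⊤, b: ⊤, c: ⊤, d: ⊤, e: ⊤, f: ⊤}
Applying B2's transfer function to that IN value gives OUT[B2] (row B2 above).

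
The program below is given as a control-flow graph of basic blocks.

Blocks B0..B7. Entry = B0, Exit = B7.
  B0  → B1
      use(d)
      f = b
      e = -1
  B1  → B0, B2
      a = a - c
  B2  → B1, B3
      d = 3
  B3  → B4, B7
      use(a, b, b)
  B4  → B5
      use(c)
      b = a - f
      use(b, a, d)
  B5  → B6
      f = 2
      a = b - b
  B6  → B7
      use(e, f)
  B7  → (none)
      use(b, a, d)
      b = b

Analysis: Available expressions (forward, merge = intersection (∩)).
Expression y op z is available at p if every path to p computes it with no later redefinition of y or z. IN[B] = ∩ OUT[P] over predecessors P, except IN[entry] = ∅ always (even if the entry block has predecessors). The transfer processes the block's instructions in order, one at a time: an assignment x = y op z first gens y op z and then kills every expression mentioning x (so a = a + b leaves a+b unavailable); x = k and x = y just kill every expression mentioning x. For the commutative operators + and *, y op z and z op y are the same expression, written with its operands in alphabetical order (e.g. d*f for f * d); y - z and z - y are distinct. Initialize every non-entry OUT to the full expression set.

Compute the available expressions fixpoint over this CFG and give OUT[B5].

Answer: {b-b}

Trace:
Fixpoint table:
  B0:  IN={}  OUT={}
  B1:  IN={}  OUT={}
  B2:  IN={}  OUT={}
  B3:  IN={}  OUT={}
  B4:  IN={}  OUT={a-f}
  B5:  IN={a-f}  OUT={b-b}
  B6:  IN={b-b}  OUT={b-b}
  B7:  IN={}  OUT={}

Merge at B5: IN[B5] = OUT[B4] = {a-f}
Applying B5's transfer function to that IN value gives OUT[B5] (row B5 above).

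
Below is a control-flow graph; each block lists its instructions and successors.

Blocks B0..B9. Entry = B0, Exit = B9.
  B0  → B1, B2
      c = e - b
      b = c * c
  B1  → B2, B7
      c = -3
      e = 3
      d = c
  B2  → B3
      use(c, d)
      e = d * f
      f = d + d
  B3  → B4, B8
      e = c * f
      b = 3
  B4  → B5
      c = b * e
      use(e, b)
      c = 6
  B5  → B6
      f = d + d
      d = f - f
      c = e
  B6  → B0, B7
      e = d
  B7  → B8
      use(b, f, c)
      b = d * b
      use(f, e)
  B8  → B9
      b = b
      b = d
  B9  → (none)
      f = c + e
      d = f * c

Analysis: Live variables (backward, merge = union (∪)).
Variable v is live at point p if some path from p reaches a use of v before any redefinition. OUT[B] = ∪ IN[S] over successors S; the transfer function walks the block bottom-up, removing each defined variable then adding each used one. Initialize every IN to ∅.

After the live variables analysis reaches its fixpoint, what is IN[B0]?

Answer: {b, d, e, f}

Working:
Per-block solution:
  B0: | IN={b, d, e, f} | OUT={b, c, d, f}
  B1: | IN={b, f} | OUT={b, c, d, e, f}
  B2: | IN={c, d, f} | OUT={c, d, f}
  B3: | IN={c, d, f} | OUT={b, c, d, e}
  B4: | IN={b, d, e} | OUT={b, d, e}
  B5: | IN={b, d, e} | OUT={b, c, d, f}
  B6: | IN={b, c, d, f} | OUT={b, c, d, e, f}
  B7: | IN={b, c, d, e, f} | OUT={b, c, d, e}
  B8: | IN={b, c, d, e} | OUT={c, e}
  B9: | IN={c, e} | OUT={}

Merge at B0: OUT[B0] = IN[B1] ⊔ IN[B2] = {b, c, d, f}
Applying B0's transfer function to that OUT value gives IN[B0] (row B0 above).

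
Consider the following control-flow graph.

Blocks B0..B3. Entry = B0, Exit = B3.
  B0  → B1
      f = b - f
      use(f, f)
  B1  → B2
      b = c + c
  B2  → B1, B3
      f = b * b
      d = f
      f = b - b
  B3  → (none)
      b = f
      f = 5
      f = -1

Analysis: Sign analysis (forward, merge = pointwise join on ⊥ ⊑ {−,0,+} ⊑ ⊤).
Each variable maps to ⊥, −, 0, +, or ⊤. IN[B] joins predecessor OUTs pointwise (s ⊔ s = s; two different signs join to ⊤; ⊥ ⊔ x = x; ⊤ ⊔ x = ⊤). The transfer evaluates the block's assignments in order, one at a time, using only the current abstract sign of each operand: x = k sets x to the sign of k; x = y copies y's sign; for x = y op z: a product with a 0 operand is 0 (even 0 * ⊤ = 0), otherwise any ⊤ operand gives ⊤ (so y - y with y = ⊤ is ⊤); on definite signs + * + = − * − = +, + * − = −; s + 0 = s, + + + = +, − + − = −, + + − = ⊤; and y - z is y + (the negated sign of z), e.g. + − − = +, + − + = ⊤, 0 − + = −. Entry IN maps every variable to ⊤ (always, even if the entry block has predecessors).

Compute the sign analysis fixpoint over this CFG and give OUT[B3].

Per-block solution:
  B0:   IN=(all ⊤)   OUT=(all ⊤)
  B1:   IN=(all ⊤)   OUT=(all ⊤)
  B2:   IN=(all ⊤)   OUT=(all ⊤)
  B3:   IN=(all ⊤)   OUT={f:-; rest ⊤}

Merge at B3: IN[B3] = OUT[B2] = {a: ⊤, b: ⊤, c: ⊤, d: ⊤, e: ⊤, f: ⊤}
Applying B3's transfer function to that IN value gives OUT[B3] (row B3 above).

Answer: {a: ⊤, b: ⊤, c: ⊤, d: ⊤, e: ⊤, f: -}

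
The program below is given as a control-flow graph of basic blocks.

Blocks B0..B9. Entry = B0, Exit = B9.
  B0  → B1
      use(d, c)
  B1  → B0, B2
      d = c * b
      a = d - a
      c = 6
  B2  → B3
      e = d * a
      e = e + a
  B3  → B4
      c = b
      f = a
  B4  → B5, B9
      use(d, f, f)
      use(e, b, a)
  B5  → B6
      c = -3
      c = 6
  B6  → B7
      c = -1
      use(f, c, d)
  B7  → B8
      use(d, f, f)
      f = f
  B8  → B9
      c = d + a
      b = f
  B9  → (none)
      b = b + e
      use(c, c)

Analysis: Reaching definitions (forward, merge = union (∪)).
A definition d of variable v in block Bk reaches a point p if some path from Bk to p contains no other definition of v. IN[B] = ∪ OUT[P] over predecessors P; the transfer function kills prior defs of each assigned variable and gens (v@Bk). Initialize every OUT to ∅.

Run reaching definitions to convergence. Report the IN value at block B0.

Answer: {a@B1, c@B1, d@B1}

Working:
Fixpoint table:
  B0:  IN={a@B1, c@B1, d@B1}  OUT={a@B1, c@B1, d@B1}
  B1:  IN={a@B1, c@B1, d@B1}  OUT={a@B1, c@B1, d@B1}
  B2:  IN={a@B1, c@B1, d@B1}  OUT={a@B1, c@B1, d@B1, e@B2}
  B3:  IN={a@B1, c@B1, d@B1, e@B2}  OUT={a@B1, c@B3, d@B1, e@B2, f@B3}
  B4:  IN={a@B1, c@B3, d@B1, e@B2, f@B3}  OUT={a@B1, c@B3, d@B1, e@B2, f@B3}
  B5:  IN={a@B1, c@B3, d@B1, e@B2, f@B3}  OUT={a@B1, c@B5, d@B1, e@B2, f@B3}
  B6:  IN={a@B1, c@B5, d@B1, e@B2, f@B3}  OUT={a@B1, c@B6, d@B1, e@B2, f@B3}
  B7:  IN={a@B1, c@B6, d@B1, e@B2, f@B3}  OUT={a@B1, c@B6, d@B1, e@B2, f@B7}
  B8:  IN={a@B1, c@B6, d@B1, e@B2, f@B7}  OUT={a@B1, b@B8, c@B8, d@B1, e@B2, f@B7}
  B9:  IN={a@B1, b@B8, c@B3, c@B8, d@B1, e@B2, f@B3, f@B7}  OUT={a@B1, b@B9, c@B3, c@B8, d@B1, e@B2, f@B3, f@B7}

Merge at B0 (entry node, so the boundary value {} is joined with the incoming edge(s)): IN[B0] = {} ⊔ OUT[B1] = {a@B1, c@B1, d@B1}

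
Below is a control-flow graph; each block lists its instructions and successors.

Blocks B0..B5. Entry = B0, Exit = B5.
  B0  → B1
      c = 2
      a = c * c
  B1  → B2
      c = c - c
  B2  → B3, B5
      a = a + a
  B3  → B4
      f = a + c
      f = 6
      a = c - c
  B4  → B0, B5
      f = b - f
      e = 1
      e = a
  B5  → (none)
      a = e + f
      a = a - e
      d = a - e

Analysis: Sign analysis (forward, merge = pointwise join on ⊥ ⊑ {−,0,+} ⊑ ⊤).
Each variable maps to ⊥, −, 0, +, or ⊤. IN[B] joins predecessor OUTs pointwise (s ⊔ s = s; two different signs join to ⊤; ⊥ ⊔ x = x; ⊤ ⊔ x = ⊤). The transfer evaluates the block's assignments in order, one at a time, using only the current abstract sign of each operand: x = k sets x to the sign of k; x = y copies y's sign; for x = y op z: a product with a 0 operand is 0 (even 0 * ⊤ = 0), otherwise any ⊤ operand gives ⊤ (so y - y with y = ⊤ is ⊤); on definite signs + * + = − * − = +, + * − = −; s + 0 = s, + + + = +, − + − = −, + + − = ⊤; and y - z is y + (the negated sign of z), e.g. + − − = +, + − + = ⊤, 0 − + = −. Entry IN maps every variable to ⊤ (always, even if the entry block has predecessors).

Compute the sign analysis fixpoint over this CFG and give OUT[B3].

Answer: {a: ⊤, b: ⊤, c: ⊤, d: ⊤, e: ⊤, f: +}

Derivation:
Fixpoint table:
  B0: | IN=(all ⊤) | OUT={a:+, c:+; rest ⊤}
  B1: | IN={a:+, c:+; rest ⊤} | OUT={a:+; rest ⊤}
  B2: | IN={a:+; rest ⊤} | OUT={a:+; rest ⊤}
  B3: | IN={a:+; rest ⊤} | OUT={f:+; rest ⊤}
  B4: | IN={f:+; rest ⊤} | OUT=(all ⊤)
  B5: | IN=(all ⊤) | OUT=(all ⊤)

Merge at B3: IN[B3] = OUT[B2] = {a: +, b: ⊤, c: ⊤, d: ⊤, e: ⊤, f: ⊤}
Applying B3's transfer function to that IN value gives OUT[B3] (row B3 above).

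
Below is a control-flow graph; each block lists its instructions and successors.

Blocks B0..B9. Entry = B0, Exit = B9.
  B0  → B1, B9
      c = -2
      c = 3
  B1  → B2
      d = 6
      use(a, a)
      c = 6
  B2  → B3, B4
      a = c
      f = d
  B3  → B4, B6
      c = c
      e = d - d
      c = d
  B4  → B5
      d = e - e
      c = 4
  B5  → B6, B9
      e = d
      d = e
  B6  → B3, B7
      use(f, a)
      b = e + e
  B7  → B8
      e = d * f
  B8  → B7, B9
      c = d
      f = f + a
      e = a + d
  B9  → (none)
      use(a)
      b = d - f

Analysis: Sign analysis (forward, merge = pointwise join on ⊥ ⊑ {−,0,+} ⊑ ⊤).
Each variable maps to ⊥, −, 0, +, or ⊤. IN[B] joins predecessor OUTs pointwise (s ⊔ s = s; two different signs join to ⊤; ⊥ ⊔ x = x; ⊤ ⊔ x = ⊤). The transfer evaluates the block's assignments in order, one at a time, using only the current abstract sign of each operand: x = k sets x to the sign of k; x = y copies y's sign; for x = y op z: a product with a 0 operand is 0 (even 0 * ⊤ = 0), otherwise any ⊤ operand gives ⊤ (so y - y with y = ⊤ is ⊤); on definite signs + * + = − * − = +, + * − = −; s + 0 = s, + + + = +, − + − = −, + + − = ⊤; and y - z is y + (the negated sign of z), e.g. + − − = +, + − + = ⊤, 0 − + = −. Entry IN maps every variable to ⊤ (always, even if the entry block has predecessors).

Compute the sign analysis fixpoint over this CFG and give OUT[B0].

Answer: {a: ⊤, b: ⊤, c: +, d: ⊤, e: ⊤, f: ⊤}

Trace:
Converged values:
  B0:  IN=(all ⊤)  OUT={c:+; rest ⊤}
  B1:  IN={c:+; rest ⊤}  OUT={c:+, d:+; rest ⊤}
  B2:  IN={c:+, d:+; rest ⊤}  OUT={a:+, c:+, d:+, f:+; rest ⊤}
  B3:  IN={a:+, f:+; rest ⊤}  OUT={a:+, f:+; rest ⊤}
  B4:  IN={a:+, f:+; rest ⊤}  OUT={a:+, c:+, f:+; rest ⊤}
  B5:  IN={a:+, c:+, f:+; rest ⊤}  OUT={a:+, c:+, f:+; rest ⊤}
  B6:  IN={a:+, f:+; rest ⊤}  OUT={a:+, f:+; rest ⊤}
  B7:  IN={a:+, f:+; rest ⊤}  OUT={a:+, f:+; rest ⊤}
  B8:  IN={a:+, f:+; rest ⊤}  OUT={a:+, f:+; rest ⊤}
  B9:  IN=(all ⊤)  OUT=(all ⊤)

B0 is the boundary node: IN[B0] = {a: ⊤, b: ⊤, c: ⊤, d: ⊤, e: ⊤, f: ⊤}
Applying B0's transfer function to that IN value gives OUT[B0] (row B0 above).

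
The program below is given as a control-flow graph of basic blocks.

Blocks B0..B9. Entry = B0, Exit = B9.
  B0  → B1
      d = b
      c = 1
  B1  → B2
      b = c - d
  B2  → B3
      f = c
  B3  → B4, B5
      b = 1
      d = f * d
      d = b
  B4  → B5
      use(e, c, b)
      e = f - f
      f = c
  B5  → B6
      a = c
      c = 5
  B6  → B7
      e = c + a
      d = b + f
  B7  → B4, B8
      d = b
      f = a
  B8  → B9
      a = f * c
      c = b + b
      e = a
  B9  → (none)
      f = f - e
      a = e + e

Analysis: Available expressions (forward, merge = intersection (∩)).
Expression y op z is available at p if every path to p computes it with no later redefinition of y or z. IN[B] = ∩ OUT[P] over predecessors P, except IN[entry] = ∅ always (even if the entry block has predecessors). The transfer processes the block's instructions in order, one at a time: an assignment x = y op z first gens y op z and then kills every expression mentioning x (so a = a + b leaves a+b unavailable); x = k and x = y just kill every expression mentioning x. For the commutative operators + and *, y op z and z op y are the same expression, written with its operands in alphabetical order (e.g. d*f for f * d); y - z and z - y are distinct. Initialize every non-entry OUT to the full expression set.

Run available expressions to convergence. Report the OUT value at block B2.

Per-block solution:
  B0: | IN={} | OUT={}
  B1: | IN={} | OUT={c-d}
  B2: | IN={c-d} | OUT={c-d}
  B3: | IN={c-d} | OUT={}
  B4: | IN={} | OUT={}
  B5: | IN={} | OUT={}
  B6: | IN={} | OUT={a+c, b+f}
  B7: | IN={a+c, b+f} | OUT={a+c}
  B8: | IN={a+c} | OUT={b+b}
  B9: | IN={b+b} | OUT={b+b, e+e}

Merge at B2: IN[B2] = OUT[B1] = {c-d}
Applying B2's transfer function to that IN value gives OUT[B2] (row B2 above).

Answer: {c-d}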